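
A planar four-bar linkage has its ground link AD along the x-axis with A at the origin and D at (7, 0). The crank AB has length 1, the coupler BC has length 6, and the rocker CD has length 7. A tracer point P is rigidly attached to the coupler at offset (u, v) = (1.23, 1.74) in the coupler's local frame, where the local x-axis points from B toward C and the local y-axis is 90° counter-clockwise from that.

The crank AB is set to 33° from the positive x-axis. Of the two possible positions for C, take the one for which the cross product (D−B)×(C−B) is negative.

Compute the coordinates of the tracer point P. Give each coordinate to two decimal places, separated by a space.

2.84 -0.20

A=(0,0), D=(7.00,0)
B = A + 1.00·(cos33°, sin33°) = (0.8387, 0.5446)
|BD| = 6.1854
circle(B,6.00) ∩ circle(D,7.00): a=2.0418, h=5.6419
  candidates: C₊=(3.3693,5.9848) cross=34.897; C₋=(2.3758,-5.2551) cross=-34.897
  mode - wants cross < 0 → take C=(2.3758,-5.2551) (cross=-34.897)
ex = (C−B)/|BC| = (0.2562,-0.9666); ey = (0.9666,0.2562)
P = B + 1.23·ex + 1.74·ey = (2.8357,-0.1986)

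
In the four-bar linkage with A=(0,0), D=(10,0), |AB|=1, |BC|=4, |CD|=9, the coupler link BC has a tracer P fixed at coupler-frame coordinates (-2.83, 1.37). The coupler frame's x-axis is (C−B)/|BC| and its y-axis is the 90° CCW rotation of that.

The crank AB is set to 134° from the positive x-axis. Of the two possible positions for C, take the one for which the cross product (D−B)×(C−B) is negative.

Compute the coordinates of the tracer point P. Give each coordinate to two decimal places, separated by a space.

A=(0,0), D=(10.00,0)
B = A + 1.00·(cos134°, sin134°) = (-0.6947, 0.7193)
|BD| = 10.7188
circle(B,4.00) ∩ circle(D,9.00): a=2.3274, h=3.2532
  candidates: C₊=(1.8458,3.8090) cross=34.871; C₋=(1.4091,-2.6827) cross=-34.871
  mode - wants cross < 0 → take C=(1.4091,-2.6827) (cross=-34.871)
ex = (C−B)/|BC| = (0.5259,-0.8505); ey = (0.8505,0.5259)
P = B + -2.83·ex + 1.37·ey = (-1.0179,3.8469)

-1.02 3.85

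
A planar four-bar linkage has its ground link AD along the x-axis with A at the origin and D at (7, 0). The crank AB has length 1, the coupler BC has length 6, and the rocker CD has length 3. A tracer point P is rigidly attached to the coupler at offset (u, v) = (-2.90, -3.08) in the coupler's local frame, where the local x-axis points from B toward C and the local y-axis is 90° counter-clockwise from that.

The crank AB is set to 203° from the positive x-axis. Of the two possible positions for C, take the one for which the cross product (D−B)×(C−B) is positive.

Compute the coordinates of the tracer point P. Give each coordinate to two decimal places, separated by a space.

-2.46 -4.33

A=(0,0), D=(7.00,0)
B = A + 1.00·(cos203°, sin203°) = (-0.9205, -0.3907)
|BD| = 7.9301
circle(B,6.00) ∩ circle(D,3.00): a=5.6674, h=1.9698
  candidates: C₊=(4.6430,1.8559) cross=15.621; C₋=(4.8371,-2.0789) cross=-15.621
  mode + wants cross > 0 → take C=(4.6430,1.8559) (cross=15.621)
ex = (C−B)/|BC| = (0.9272,0.3744); ey = (-0.3744,0.9272)
P = B + -2.90·ex + -3.08·ey = (-2.4562,-4.3325)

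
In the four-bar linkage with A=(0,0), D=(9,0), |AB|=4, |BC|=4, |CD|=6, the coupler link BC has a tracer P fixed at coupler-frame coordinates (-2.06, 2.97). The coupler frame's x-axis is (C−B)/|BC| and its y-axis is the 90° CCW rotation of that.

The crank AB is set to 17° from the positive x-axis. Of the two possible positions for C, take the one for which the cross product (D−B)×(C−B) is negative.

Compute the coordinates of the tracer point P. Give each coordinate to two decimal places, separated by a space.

6.85 3.14

A=(0,0), D=(9.00,0)
B = A + 4.00·(cos17°, sin17°) = (3.8252, 1.1695)
|BD| = 5.3053
circle(B,4.00) ∩ circle(D,6.00): a=0.7677, h=3.9256
  candidates: C₊=(5.4394,4.8293) cross=20.827; C₋=(3.7087,-2.8288) cross=-20.827
  mode - wants cross < 0 → take C=(3.7087,-2.8288) (cross=-20.827)
ex = (C−B)/|BC| = (-0.0291,-0.9996); ey = (0.9996,-0.0291)
P = B + -2.06·ex + 2.97·ey = (6.8540,3.1421)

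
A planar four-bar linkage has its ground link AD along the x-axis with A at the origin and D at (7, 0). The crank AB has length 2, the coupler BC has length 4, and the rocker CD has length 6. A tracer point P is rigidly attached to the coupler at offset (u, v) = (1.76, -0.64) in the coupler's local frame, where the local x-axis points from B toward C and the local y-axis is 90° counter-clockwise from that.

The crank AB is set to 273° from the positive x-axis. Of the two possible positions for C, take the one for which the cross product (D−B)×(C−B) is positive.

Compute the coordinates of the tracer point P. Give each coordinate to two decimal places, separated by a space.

1.24 -0.50

A=(0,0), D=(7.00,0)
B = A + 2.00·(cos273°, sin273°) = (0.1047, -1.9973)
|BD| = 7.1788
circle(B,4.00) ∩ circle(D,6.00): a=2.1964, h=3.3430
  candidates: C₊=(1.2842,1.8249) cross=23.999; C₋=(3.1444,-4.5972) cross=-23.999
  mode + wants cross > 0 → take C=(1.2842,1.8249) (cross=23.999)
ex = (C−B)/|BC| = (0.2949,0.9555); ey = (-0.9555,0.2949)
P = B + 1.76·ex + -0.64·ey = (1.2352,-0.5043)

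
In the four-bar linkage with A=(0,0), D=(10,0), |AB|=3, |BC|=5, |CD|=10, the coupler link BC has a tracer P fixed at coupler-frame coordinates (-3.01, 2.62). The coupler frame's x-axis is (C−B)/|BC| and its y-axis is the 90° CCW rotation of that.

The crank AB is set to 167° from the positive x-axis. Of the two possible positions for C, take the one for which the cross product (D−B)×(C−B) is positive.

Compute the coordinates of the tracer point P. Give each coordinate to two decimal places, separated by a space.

-6.91 0.65

A=(0,0), D=(10.00,0)
B = A + 3.00·(cos167°, sin167°) = (-2.9231, 0.6749)
|BD| = 12.9407
circle(B,5.00) ∩ circle(D,10.00): a=3.5725, h=3.4981
  candidates: C₊=(0.8270,3.9819) cross=45.269; C₋=(0.4621,-3.0048) cross=-45.269
  mode + wants cross > 0 → take C=(0.8270,3.9819) (cross=45.269)
ex = (C−B)/|BC| = (0.7500,0.6614); ey = (-0.6614,0.7500)
P = B + -3.01·ex + 2.62·ey = (-6.9136,0.6490)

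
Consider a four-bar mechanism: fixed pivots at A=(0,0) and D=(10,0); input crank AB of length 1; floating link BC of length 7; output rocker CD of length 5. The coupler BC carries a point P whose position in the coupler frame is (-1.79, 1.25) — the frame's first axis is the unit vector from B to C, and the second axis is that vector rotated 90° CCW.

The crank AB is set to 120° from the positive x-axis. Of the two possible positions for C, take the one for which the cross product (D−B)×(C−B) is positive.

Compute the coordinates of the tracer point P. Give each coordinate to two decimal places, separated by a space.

-2.60 1.46

A=(0,0), D=(10.00,0)
B = A + 1.00·(cos120°, sin120°) = (-0.5000, 0.8660)
|BD| = 10.5357
circle(B,7.00) ∩ circle(D,5.00): a=6.4068, h=2.8201
  candidates: C₊=(6.1169,3.1499) cross=29.711; C₋=(5.6533,-2.4711) cross=-29.711
  mode + wants cross > 0 → take C=(6.1169,3.1499) (cross=29.711)
ex = (C−B)/|BC| = (0.9453,0.3263); ey = (-0.3263,0.9453)
P = B + -1.79·ex + 1.25·ey = (-2.5999,1.4636)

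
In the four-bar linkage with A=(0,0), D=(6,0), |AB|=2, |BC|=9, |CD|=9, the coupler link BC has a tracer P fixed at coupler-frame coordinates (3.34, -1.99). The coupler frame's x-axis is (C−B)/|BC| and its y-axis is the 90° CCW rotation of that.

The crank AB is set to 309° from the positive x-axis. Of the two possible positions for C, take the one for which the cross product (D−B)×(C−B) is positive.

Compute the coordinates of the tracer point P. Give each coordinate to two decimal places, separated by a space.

3.13 1.85

A=(0,0), D=(6.00,0)
B = A + 2.00·(cos309°, sin309°) = (1.2586, -1.5543)
|BD| = 4.9896
circle(B,9.00) ∩ circle(D,9.00): a=2.4948, h=8.6473
  candidates: C₊=(0.9356,7.4399) cross=43.147; C₋=(6.3230,-8.9942) cross=-43.147
  mode + wants cross > 0 → take C=(0.9356,7.4399) (cross=43.147)
ex = (C−B)/|BC| = (-0.0359,0.9994); ey = (-0.9994,-0.0359)
P = B + 3.34·ex + -1.99·ey = (3.1275,1.8550)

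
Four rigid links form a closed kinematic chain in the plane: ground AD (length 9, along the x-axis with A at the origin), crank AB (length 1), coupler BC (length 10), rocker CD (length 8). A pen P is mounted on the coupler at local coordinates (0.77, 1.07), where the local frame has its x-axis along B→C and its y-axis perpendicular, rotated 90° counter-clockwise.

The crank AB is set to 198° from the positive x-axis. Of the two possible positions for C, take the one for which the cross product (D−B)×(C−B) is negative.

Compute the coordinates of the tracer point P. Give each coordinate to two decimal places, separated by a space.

A=(0,0), D=(9.00,0)
B = A + 1.00·(cos198°, sin198°) = (-0.9511, -0.3090)
|BD| = 9.9559
circle(B,10.00) ∩ circle(D,8.00): a=6.7859, h=7.3452
  candidates: C₊=(5.6036,7.2432) cross=73.127; C₋=(6.0596,-7.4400) cross=-73.127
  mode - wants cross < 0 → take C=(6.0596,-7.4400) (cross=-73.127)
ex = (C−B)/|BC| = (0.7011,-0.7131); ey = (0.7131,0.7011)
P = B + 0.77·ex + 1.07·ey = (0.3518,-0.1080)

0.35 -0.11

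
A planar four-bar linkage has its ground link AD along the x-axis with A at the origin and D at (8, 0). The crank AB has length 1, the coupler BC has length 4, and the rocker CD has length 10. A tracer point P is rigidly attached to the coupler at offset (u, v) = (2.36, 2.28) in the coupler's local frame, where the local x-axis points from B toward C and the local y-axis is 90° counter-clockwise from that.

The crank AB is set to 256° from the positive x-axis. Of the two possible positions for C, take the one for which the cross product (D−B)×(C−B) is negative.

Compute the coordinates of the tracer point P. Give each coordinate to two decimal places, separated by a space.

1.76 -3.57

A=(0,0), D=(8.00,0)
B = A + 1.00·(cos256°, sin256°) = (-0.2419, -0.9703)
|BD| = 8.2988
circle(B,4.00) ∩ circle(D,10.00): a=-0.9115, h=3.8948
  candidates: C₊=(-1.6026,2.7912) cross=32.322; C₋=(-0.6918,-4.9449) cross=-32.322
  mode - wants cross < 0 → take C=(-0.6918,-4.9449) (cross=-32.322)
ex = (C−B)/|BC| = (-0.1125,-0.9937); ey = (0.9937,-0.1125)
P = B + 2.36·ex + 2.28·ey = (1.7582,-3.5718)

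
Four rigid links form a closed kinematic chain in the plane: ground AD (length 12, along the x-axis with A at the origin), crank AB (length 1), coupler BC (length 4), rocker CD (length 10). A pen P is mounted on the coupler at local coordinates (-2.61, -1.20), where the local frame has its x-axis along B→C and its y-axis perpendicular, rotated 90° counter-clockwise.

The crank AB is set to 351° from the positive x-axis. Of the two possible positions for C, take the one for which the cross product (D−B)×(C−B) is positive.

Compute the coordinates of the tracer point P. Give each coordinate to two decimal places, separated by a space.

A=(0,0), D=(12.00,0)
B = A + 1.00·(cos351°, sin351°) = (0.9877, -0.1564)
|BD| = 11.0134
circle(B,4.00) ∩ circle(D,10.00): a=1.6932, h=3.6240
  candidates: C₊=(2.6292,3.4912) cross=39.912; C₋=(2.7322,-3.7560) cross=-39.912
  mode + wants cross > 0 → take C=(2.6292,3.4912) (cross=39.912)
ex = (C−B)/|BC| = (0.4104,0.9119); ey = (-0.9119,0.4104)
P = B + -2.61·ex + -1.20·ey = (1.0109,-3.0290)

1.01 -3.03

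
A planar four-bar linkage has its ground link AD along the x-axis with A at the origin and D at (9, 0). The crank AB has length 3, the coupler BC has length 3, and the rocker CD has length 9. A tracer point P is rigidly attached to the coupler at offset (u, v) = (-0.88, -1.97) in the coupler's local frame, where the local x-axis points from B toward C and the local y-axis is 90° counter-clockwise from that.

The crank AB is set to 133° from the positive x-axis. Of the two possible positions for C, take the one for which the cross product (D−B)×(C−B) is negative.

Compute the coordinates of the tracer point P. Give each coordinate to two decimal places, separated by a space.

-4.09 1.49

A=(0,0), D=(9.00,0)
B = A + 3.00·(cos133°, sin133°) = (-2.0460, 2.1941)
|BD| = 11.2618
circle(B,3.00) ∩ circle(D,9.00): a=2.4342, h=1.7534
  candidates: C₊=(0.6832,3.4396) cross=19.747; C₋=(-0.0000,0.0000) cross=-19.747
  mode - wants cross < 0 → take C=(-0.0000,0.0000) (cross=-19.747)
ex = (C−B)/|BC| = (0.6820,-0.7314); ey = (0.7314,0.6820)
P = B + -0.88·ex + -1.97·ey = (-4.0869,1.4941)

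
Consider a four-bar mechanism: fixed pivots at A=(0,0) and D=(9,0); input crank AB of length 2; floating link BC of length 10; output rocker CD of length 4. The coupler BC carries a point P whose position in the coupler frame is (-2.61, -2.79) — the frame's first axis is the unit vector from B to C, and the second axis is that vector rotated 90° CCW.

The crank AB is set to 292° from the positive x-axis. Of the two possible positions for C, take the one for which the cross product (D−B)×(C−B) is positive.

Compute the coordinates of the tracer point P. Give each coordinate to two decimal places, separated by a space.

0.27 -5.64

A=(0,0), D=(9.00,0)
B = A + 2.00·(cos292°, sin292°) = (0.7492, -1.8544)
|BD| = 8.4566
circle(B,10.00) ∩ circle(D,4.00): a=9.1948, h=3.9313
  candidates: C₊=(8.8582,3.9975) cross=33.245; C₋=(10.5823,-3.6737) cross=-33.245
  mode + wants cross > 0 → take C=(8.8582,3.9975) (cross=33.245)
ex = (C−B)/|BC| = (0.8109,0.5852); ey = (-0.5852,0.8109)
P = B + -2.61·ex + -2.79·ey = (0.2654,-5.6441)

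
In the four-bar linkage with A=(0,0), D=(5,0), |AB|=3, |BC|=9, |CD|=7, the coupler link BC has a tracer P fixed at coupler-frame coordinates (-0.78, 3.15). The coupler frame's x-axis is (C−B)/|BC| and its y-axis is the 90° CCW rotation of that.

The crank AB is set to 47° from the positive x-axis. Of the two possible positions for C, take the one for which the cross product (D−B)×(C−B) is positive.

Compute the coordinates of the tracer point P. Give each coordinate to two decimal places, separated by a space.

0.73 5.16

A=(0,0), D=(5.00,0)
B = A + 3.00·(cos47°, sin47°) = (2.0460, 2.1941)
|BD| = 3.6797
circle(B,9.00) ∩ circle(D,7.00): a=6.1880, h=6.5351
  candidates: C₊=(10.9104,3.7507) cross=24.047; C₋=(3.1170,-6.7420) cross=-24.047
  mode + wants cross > 0 → take C=(10.9104,3.7507) (cross=24.047)
ex = (C−B)/|BC| = (0.9849,0.1730); ey = (-0.1730,0.9849)
P = B + -0.78·ex + 3.15·ey = (0.7329,5.1617)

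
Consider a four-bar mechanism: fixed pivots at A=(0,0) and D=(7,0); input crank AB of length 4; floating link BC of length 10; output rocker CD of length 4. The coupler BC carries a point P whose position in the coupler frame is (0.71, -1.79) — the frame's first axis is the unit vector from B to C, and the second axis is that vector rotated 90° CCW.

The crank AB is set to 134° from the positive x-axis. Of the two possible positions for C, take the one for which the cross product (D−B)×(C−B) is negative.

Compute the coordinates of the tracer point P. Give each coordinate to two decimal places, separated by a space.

A=(0,0), D=(7.00,0)
B = A + 4.00·(cos134°, sin134°) = (-2.7786, 2.8774)
|BD| = 10.1932
circle(B,10.00) ∩ circle(D,4.00): a=9.2170, h=3.8791
  candidates: C₊=(7.1585,3.9969) cross=39.540; C₋=(4.9685,-3.4457) cross=-39.540
  mode - wants cross < 0 → take C=(4.9685,-3.4457) (cross=-39.540)
ex = (C−B)/|BC| = (0.7747,-0.6323); ey = (0.6323,0.7747)
P = B + 0.71·ex + -1.79·ey = (-3.3604,1.0417)

-3.36 1.04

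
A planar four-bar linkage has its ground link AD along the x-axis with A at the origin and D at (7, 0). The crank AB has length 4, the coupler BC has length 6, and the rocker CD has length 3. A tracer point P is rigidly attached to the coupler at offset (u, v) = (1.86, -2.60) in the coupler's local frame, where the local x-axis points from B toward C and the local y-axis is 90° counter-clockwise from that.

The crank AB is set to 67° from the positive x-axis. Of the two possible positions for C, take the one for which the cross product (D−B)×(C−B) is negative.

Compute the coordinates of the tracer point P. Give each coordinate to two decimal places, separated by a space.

0.18 0.80

A=(0,0), D=(7.00,0)
B = A + 4.00·(cos67°, sin67°) = (1.5629, 3.6820)
|BD| = 6.5665
circle(B,6.00) ∩ circle(D,3.00): a=5.3391, h=2.7374
  candidates: C₊=(7.5187,2.9548) cross=17.975; C₋=(4.4488,-1.5784) cross=-17.975
  mode - wants cross < 0 → take C=(4.4488,-1.5784) (cross=-17.975)
ex = (C−B)/|BC| = (0.4810,-0.8767); ey = (0.8767,0.4810)
P = B + 1.86·ex + -2.60·ey = (0.1780,0.8008)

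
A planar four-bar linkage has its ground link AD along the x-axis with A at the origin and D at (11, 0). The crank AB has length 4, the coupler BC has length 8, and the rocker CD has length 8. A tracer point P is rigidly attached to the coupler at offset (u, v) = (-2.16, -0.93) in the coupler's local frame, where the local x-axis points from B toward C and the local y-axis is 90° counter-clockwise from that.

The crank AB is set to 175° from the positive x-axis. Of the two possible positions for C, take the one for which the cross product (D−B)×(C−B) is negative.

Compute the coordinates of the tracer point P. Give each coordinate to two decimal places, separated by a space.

-6.34 0.29

A=(0,0), D=(11.00,0)
B = A + 4.00·(cos175°, sin175°) = (-3.9848, 0.3486)
|BD| = 14.9888
circle(B,8.00) ∩ circle(D,8.00): a=7.4944, h=2.7989
  candidates: C₊=(3.5727,2.9724) cross=41.952; C₋=(3.4425,-2.6238) cross=-41.952
  mode - wants cross < 0 → take C=(3.4425,-2.6238) (cross=-41.952)
ex = (C−B)/|BC| = (0.9284,-0.3716); ey = (0.3716,0.9284)
P = B + -2.16·ex + -0.93·ey = (-6.3357,0.2878)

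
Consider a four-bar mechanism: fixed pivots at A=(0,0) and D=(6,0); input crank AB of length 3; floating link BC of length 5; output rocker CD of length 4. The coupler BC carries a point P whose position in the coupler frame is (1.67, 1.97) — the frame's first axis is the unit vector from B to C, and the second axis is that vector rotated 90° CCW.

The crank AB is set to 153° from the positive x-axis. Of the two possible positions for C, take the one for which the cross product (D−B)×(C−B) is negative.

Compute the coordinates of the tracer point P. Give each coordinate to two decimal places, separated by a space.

-0.42 2.63

A=(0,0), D=(6.00,0)
B = A + 3.00·(cos153°, sin153°) = (-2.6730, 1.3620)
|BD| = 8.7793
circle(B,5.00) ∩ circle(D,4.00): a=4.9022, h=0.9840
  candidates: C₊=(2.3225,1.5735) cross=8.639; C₋=(2.0172,-0.3706) cross=-8.639
  mode - wants cross < 0 → take C=(2.0172,-0.3706) (cross=-8.639)
ex = (C−B)/|BC| = (0.9380,-0.3465); ey = (0.3465,0.9380)
P = B + 1.67·ex + 1.97·ey = (-0.4239,2.6312)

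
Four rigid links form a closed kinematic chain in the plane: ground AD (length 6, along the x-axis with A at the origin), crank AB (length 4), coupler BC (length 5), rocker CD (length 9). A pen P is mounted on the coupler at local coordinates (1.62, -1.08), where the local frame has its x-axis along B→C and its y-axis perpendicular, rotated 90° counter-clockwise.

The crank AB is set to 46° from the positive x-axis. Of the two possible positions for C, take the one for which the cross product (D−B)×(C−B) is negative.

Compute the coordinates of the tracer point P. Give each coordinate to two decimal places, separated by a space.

1.41 4.26

A=(0,0), D=(6.00,0)
B = A + 4.00·(cos46°, sin46°) = (2.7786, 2.8774)
|BD| = 4.3193
circle(B,5.00) ∩ circle(D,9.00): a=-4.3229, h=2.5125
  candidates: C₊=(1.2284,7.6310) cross=10.852; C₋=(-2.1191,3.8832) cross=-10.852
  mode - wants cross < 0 → take C=(-2.1191,3.8832) (cross=-10.852)
ex = (C−B)/|BC| = (-0.9796,0.2012); ey = (-0.2012,-0.9796)
P = B + 1.62·ex + -1.08·ey = (1.4090,4.2612)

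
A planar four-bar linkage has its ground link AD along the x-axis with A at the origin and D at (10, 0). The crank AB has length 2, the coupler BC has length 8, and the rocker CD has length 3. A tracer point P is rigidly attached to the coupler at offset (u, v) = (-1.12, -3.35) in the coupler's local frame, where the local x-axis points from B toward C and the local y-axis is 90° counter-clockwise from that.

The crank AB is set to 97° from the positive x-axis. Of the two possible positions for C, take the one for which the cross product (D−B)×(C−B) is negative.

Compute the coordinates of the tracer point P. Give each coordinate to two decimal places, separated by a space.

A=(0,0), D=(10.00,0)
B = A + 2.00·(cos97°, sin97°) = (-0.2437, 1.9851)
|BD| = 10.4343
circle(B,8.00) ∩ circle(D,3.00): a=7.8527, h=1.5282
  candidates: C₊=(7.7563,1.9914) cross=15.945; C₋=(7.1748,-1.0091) cross=-15.945
  mode - wants cross < 0 → take C=(7.1748,-1.0091) (cross=-15.945)
ex = (C−B)/|BC| = (0.9273,-0.3743); ey = (0.3743,0.9273)
P = B + -1.12·ex + -3.35·ey = (-2.5362,-0.7022)

-2.54 -0.70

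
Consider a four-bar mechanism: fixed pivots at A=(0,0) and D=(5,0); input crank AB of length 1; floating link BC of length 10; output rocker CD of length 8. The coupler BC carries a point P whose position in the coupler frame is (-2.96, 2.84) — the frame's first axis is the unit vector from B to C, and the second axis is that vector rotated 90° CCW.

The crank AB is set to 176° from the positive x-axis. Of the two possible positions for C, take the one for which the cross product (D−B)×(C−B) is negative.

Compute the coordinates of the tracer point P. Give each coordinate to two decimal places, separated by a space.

-0.45 4.14

A=(0,0), D=(5.00,0)
B = A + 1.00·(cos176°, sin176°) = (-0.9976, 0.0698)
|BD| = 5.9980
circle(B,10.00) ∩ circle(D,8.00): a=6.0000, h=8.0000
  candidates: C₊=(5.0951,7.9994) cross=47.984; C₋=(4.9090,-7.9995) cross=-47.984
  mode - wants cross < 0 → take C=(4.9090,-7.9995) (cross=-47.984)
ex = (C−B)/|BC| = (0.5907,-0.8069); ey = (0.8069,0.5907)
P = B + -2.96·ex + 2.84·ey = (-0.4542,4.1357)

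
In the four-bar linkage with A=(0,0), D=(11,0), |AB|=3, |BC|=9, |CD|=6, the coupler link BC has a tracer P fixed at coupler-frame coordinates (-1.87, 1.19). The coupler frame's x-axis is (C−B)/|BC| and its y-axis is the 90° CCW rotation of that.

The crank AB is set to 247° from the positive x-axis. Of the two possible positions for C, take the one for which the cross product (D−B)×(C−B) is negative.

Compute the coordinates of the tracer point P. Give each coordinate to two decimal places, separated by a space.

-2.70 -1.16

A=(0,0), D=(11.00,0)
B = A + 3.00·(cos247°, sin247°) = (-1.1722, -2.7615)
|BD| = 12.4815
circle(B,9.00) ∩ circle(D,6.00): a=8.0434, h=4.0377
  candidates: C₊=(5.7786,2.9558) cross=50.397; C₋=(7.5652,-4.9196) cross=-50.397
  mode - wants cross < 0 → take C=(7.5652,-4.9196) (cross=-50.397)
ex = (C−B)/|BC| = (0.9708,-0.2398); ey = (0.2398,0.9708)
P = B + -1.87·ex + 1.19·ey = (-2.7023,-1.1578)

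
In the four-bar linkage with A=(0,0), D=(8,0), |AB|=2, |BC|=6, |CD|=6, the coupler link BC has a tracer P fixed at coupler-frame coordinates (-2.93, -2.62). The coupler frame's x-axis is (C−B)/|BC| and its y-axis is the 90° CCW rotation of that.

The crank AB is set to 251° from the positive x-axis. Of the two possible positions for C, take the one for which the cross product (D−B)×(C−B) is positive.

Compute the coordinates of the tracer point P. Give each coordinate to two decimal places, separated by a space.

-0.20 -5.80

A=(0,0), D=(8.00,0)
B = A + 2.00·(cos251°, sin251°) = (-0.6511, -1.8910)
|BD| = 8.8554
circle(B,6.00) ∩ circle(D,6.00): a=4.4277, h=4.0491
  candidates: C₊=(2.8098,3.0102) cross=35.857; C₋=(4.5391,-4.9012) cross=-35.857
  mode + wants cross > 0 → take C=(2.8098,3.0102) (cross=35.857)
ex = (C−B)/|BC| = (0.5768,0.8169); ey = (-0.8169,0.5768)
P = B + -2.93·ex + -2.62·ey = (-0.2010,-5.7957)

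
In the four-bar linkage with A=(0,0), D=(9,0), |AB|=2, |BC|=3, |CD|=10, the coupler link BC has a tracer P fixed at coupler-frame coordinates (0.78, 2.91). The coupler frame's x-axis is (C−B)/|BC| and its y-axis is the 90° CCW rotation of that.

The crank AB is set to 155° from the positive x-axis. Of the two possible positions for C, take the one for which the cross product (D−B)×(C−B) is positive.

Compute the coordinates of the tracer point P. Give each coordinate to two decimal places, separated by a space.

-3.99 2.92

A=(0,0), D=(9.00,0)
B = A + 2.00·(cos155°, sin155°) = (-1.8126, 0.8452)
|BD| = 10.8456
circle(B,3.00) ∩ circle(D,10.00): a=1.2276, h=2.7374
  candidates: C₊=(-0.3755,3.4786) cross=29.688; C₋=(-0.8021,-1.9795) cross=-29.688
  mode + wants cross > 0 → take C=(-0.3755,3.4786) (cross=29.688)
ex = (C−B)/|BC| = (0.4791,0.8778); ey = (-0.8778,0.4791)
P = B + 0.78·ex + 2.91·ey = (-3.9933,2.9239)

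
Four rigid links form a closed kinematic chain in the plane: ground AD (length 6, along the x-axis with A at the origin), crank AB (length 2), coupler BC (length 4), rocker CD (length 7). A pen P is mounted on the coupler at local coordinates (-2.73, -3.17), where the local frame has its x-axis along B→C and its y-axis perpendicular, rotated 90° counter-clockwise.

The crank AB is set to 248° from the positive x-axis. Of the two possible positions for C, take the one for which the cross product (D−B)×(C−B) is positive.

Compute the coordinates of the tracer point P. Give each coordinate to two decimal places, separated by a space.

A=(0,0), D=(6.00,0)
B = A + 2.00·(cos248°, sin248°) = (-0.7492, -1.8544)
|BD| = 6.9993
circle(B,4.00) ∩ circle(D,7.00): a=1.1423, h=3.8334
  candidates: C₊=(-0.6633,2.1447) cross=26.831; C₋=(1.3679,-5.2482) cross=-26.831
  mode + wants cross > 0 → take C=(-0.6633,2.1447) (cross=26.831)
ex = (C−B)/|BC| = (0.0215,0.9998); ey = (-0.9998,0.0215)
P = B + -2.73·ex + -3.17·ey = (2.3615,-4.6518)

2.36 -4.65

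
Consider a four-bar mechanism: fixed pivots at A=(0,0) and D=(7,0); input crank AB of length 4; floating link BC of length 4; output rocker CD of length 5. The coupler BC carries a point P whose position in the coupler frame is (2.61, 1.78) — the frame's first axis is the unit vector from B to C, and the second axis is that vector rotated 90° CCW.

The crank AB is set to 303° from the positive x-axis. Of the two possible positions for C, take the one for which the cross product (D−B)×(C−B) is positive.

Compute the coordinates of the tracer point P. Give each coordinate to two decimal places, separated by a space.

A=(0,0), D=(7.00,0)
B = A + 4.00·(cos303°, sin303°) = (2.1786, -3.3547)
|BD| = 5.8737
circle(B,4.00) ∩ circle(D,5.00): a=2.1707, h=3.3598
  candidates: C₊=(2.0415,0.6430) cross=19.734; C₋=(5.8793,-4.8728) cross=-19.734
  mode + wants cross > 0 → take C=(2.0415,0.6430) (cross=19.734)
ex = (C−B)/|BC| = (-0.0343,0.9994); ey = (-0.9994,-0.0343)
P = B + 2.61·ex + 1.78·ey = (0.3102,-0.8072)

0.31 -0.81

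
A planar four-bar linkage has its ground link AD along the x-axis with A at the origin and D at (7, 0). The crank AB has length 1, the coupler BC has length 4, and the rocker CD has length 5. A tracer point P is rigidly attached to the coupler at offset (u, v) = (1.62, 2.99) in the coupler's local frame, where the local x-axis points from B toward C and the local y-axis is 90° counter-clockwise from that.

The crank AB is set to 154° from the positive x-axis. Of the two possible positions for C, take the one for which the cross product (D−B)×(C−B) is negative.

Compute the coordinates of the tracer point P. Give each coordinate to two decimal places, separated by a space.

2.15 1.94

A=(0,0), D=(7.00,0)
B = A + 1.00·(cos154°, sin154°) = (-0.8988, 0.4384)
|BD| = 7.9109
circle(B,4.00) ∩ circle(D,5.00): a=3.3866, h=2.1285
  candidates: C₊=(2.6006,2.3760) cross=16.839; C₋=(2.3647,-1.8746) cross=-16.839
  mode - wants cross < 0 → take C=(2.3647,-1.8746) (cross=-16.839)
ex = (C−B)/|BC| = (0.8159,-0.5782); ey = (0.5782,0.8159)
P = B + 1.62·ex + 2.99·ey = (2.1518,1.9411)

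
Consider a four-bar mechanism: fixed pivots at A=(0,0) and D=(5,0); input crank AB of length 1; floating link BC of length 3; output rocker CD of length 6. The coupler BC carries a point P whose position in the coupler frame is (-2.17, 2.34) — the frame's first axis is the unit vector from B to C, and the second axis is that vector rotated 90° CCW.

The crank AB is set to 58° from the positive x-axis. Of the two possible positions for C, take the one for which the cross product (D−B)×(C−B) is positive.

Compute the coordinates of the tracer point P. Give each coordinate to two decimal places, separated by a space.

-1.71 -1.43

A=(0,0), D=(5.00,0)
B = A + 1.00·(cos58°, sin58°) = (0.5299, 0.8480)
|BD| = 4.5498
circle(B,3.00) ∩ circle(D,6.00): a=-0.6922, h=2.9190
  candidates: C₊=(0.3939,3.8450) cross=13.281; C₋=(-0.6943,-1.8908) cross=-13.281
  mode + wants cross > 0 → take C=(0.3939,3.8450) (cross=13.281)
ex = (C−B)/|BC| = (-0.0453,0.9990); ey = (-0.9990,-0.0453)
P = B + -2.17·ex + 2.34·ey = (-1.7093,-1.4258)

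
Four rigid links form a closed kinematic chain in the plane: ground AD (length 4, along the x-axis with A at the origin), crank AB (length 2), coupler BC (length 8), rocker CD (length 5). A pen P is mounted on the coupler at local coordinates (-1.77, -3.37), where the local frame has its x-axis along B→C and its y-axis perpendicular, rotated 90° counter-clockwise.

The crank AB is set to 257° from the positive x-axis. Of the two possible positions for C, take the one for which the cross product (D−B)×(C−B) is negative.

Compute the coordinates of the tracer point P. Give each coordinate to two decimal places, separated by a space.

A=(0,0), D=(4.00,0)
B = A + 2.00·(cos257°, sin257°) = (-0.4499, -1.9487)
|BD| = 4.8579
circle(B,8.00) ∩ circle(D,5.00): a=6.4430, h=4.7421
  candidates: C₊=(3.5497,4.9797) cross=23.037; C₋=(7.3543,-3.7079) cross=-23.037
  mode - wants cross < 0 → take C=(7.3543,-3.7079) (cross=-23.037)
ex = (C−B)/|BC| = (0.9755,-0.2199); ey = (0.2199,0.9755)
P = B + -1.77·ex + -3.37·ey = (-2.9176,-4.8470)

-2.92 -4.85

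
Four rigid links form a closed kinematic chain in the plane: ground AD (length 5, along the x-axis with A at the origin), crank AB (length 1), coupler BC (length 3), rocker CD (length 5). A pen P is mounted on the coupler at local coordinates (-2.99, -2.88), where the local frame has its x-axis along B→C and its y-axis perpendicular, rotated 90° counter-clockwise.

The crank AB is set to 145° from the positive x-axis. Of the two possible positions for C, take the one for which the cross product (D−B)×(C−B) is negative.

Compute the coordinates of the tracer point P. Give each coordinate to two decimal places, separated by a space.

A=(0,0), D=(5.00,0)
B = A + 1.00·(cos145°, sin145°) = (-0.8192, 0.5736)
|BD| = 5.8474
circle(B,3.00) ∩ circle(D,5.00): a=1.5555, h=2.5652
  candidates: C₊=(0.9805,2.9738) cross=15.000; C₋=(0.4773,-2.1318) cross=-15.000
  mode - wants cross < 0 → take C=(0.4773,-2.1318) (cross=-15.000)
ex = (C−B)/|BC| = (0.4321,-0.9018); ey = (0.9018,0.4321)
P = B + -2.99·ex + -2.88·ey = (-4.7084,2.0254)

-4.71 2.03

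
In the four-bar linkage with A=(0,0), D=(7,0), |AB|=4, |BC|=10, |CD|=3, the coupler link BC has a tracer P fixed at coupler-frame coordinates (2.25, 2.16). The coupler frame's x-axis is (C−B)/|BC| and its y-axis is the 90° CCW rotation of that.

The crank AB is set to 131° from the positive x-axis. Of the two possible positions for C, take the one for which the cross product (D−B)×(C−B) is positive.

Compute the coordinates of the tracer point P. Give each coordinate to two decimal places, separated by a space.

A=(0,0), D=(7.00,0)
B = A + 4.00·(cos131°, sin131°) = (-2.6242, 3.0188)
|BD| = 10.0866
circle(B,10.00) ∩ circle(D,3.00): a=9.5542, h=2.9524
  candidates: C₊=(7.3757,2.9764) cross=29.780; C₋=(5.6084,-2.6577) cross=-29.780
  mode + wants cross > 0 → take C=(7.3757,2.9764) (cross=29.780)
ex = (C−B)/|BC| = (1.0000,-0.0042); ey = (0.0042,1.0000)
P = B + 2.25·ex + 2.16·ey = (-0.3651,5.1693)

-0.37 5.17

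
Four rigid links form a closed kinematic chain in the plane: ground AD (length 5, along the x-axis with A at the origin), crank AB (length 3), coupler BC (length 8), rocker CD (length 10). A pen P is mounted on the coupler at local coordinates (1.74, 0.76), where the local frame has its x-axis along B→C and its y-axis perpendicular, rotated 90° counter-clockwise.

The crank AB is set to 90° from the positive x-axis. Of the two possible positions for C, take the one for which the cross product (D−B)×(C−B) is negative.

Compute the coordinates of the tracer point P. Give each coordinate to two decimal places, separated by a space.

A=(0,0), D=(5.00,0)
B = A + 3.00·(cos90°, sin90°) = (0.0000, 3.0000)
|BD| = 5.8310
circle(B,8.00) ∩ circle(D,10.00): a=-0.1715, h=7.9982
  candidates: C₊=(3.9680,9.9466) cross=46.637; C₋=(-4.2621,-3.7701) cross=-46.637
  mode - wants cross < 0 → take C=(-4.2621,-3.7701) (cross=-46.637)
ex = (C−B)/|BC| = (-0.5328,-0.8463); ey = (0.8463,-0.5328)
P = B + 1.74·ex + 0.76·ey = (-0.2838,1.1226)

-0.28 1.12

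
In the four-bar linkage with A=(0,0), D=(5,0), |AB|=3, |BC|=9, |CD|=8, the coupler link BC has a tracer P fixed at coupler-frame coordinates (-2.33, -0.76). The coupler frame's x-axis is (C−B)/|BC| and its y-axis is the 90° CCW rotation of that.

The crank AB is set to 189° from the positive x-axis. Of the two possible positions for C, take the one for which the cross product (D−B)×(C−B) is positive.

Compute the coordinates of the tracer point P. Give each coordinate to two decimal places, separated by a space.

-3.50 -2.86

A=(0,0), D=(5.00,0)
B = A + 3.00·(cos189°, sin189°) = (-2.9631, -0.4693)
|BD| = 7.9769
circle(B,9.00) ∩ circle(D,8.00): a=5.0540, h=7.4469
  candidates: C₊=(1.6441,7.2621) cross=59.403; C₋=(2.5203,-7.6060) cross=-59.403
  mode + wants cross > 0 → take C=(1.6441,7.2621) (cross=59.403)
ex = (C−B)/|BC| = (0.5119,0.8590); ey = (-0.8590,0.5119)
P = B + -2.33·ex + -0.76·ey = (-3.5029,-2.8599)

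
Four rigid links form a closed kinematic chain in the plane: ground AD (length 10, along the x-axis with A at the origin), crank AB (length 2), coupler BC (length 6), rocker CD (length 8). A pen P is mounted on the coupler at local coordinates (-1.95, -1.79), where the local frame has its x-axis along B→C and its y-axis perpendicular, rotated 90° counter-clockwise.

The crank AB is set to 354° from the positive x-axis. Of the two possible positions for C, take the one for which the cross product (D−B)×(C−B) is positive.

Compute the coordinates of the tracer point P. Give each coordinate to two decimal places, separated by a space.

2.98 -2.66

A=(0,0), D=(10.00,0)
B = A + 2.00·(cos354°, sin354°) = (1.9890, -0.2091)
|BD| = 8.0137
circle(B,6.00) ∩ circle(D,8.00): a=2.2598, h=5.5582
  candidates: C₊=(4.1031,5.4062) cross=44.541; C₋=(4.3931,-5.7064) cross=-44.541
  mode + wants cross > 0 → take C=(4.1031,5.4062) (cross=44.541)
ex = (C−B)/|BC| = (0.3523,0.9359); ey = (-0.9359,0.3523)
P = B + -1.95·ex + -1.79·ey = (2.9772,-2.6647)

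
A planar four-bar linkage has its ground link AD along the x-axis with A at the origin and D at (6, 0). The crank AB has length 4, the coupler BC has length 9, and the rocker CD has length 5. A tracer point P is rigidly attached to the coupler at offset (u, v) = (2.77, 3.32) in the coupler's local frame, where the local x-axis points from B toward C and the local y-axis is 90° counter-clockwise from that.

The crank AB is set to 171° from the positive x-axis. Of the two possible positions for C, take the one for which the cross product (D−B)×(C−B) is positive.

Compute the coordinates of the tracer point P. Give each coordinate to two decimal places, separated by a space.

A=(0,0), D=(6.00,0)
B = A + 4.00·(cos171°, sin171°) = (-3.9508, 0.6257)
|BD| = 9.9704
circle(B,9.00) ∩ circle(D,5.00): a=7.7935, h=4.5012
  candidates: C₊=(4.1099,4.6290) cross=44.879; C₋=(3.5449,-4.3557) cross=-44.879
  mode + wants cross > 0 → take C=(4.1099,4.6290) (cross=44.879)
ex = (C−B)/|BC| = (0.8956,0.4448); ey = (-0.4448,0.8956)
P = B + 2.77·ex + 3.32·ey = (-2.9466,4.8313)

-2.95 4.83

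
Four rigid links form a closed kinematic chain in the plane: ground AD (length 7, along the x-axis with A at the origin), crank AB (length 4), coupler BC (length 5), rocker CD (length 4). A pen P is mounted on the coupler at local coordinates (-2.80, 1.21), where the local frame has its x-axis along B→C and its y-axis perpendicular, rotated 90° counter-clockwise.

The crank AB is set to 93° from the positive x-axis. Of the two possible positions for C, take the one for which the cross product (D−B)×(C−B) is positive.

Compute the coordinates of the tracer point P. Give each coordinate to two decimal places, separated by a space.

-2.81 5.58

A=(0,0), D=(7.00,0)
B = A + 4.00·(cos93°, sin93°) = (-0.2093, 3.9945)
|BD| = 8.2420
circle(B,5.00) ∩ circle(D,4.00): a=4.6670, h=1.7942
  candidates: C₊=(4.7425,3.3021) cross=14.788; C₋=(3.0033,0.1632) cross=-14.788
  mode + wants cross > 0 → take C=(4.7425,3.3021) (cross=14.788)
ex = (C−B)/|BC| = (0.9904,-0.1385); ey = (0.1385,0.9904)
P = B + -2.80·ex + 1.21·ey = (-2.8148,5.5806)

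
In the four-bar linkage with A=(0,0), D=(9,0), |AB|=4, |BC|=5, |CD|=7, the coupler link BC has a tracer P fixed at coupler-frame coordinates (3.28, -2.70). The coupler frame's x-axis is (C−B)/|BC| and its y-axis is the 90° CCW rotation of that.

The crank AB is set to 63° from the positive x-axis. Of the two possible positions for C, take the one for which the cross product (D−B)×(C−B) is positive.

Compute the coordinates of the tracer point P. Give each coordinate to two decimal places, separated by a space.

A=(0,0), D=(9.00,0)
B = A + 4.00·(cos63°, sin63°) = (1.8160, 3.5640)
|BD| = 8.0195
circle(B,5.00) ∩ circle(D,7.00): a=2.5134, h=4.3224
  candidates: C₊=(5.9885,6.3191) cross=34.663; C₋=(2.1466,-1.4250) cross=-34.663
  mode + wants cross > 0 → take C=(5.9885,6.3191) (cross=34.663)
ex = (C−B)/|BC| = (0.8345,0.5510); ey = (-0.5510,0.8345)
P = B + 3.28·ex + -2.70·ey = (6.0408,3.1182)

6.04 3.12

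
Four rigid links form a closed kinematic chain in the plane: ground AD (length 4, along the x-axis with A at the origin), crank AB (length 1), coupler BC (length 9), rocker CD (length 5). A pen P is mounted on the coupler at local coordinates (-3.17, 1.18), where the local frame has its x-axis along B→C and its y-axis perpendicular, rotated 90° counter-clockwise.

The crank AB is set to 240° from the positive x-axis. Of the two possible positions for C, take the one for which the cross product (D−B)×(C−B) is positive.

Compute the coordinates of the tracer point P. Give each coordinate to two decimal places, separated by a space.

-3.81 -1.54

A=(0,0), D=(4.00,0)
B = A + 1.00·(cos240°, sin240°) = (-0.5000, -0.8660)
|BD| = 4.5826
circle(B,9.00) ∩ circle(D,5.00): a=8.4014, h=3.2275
  candidates: C₊=(7.1401,3.8910) cross=14.790; C₋=(8.3599,-2.4476) cross=-14.790
  mode + wants cross > 0 → take C=(7.1401,3.8910) (cross=14.790)
ex = (C−B)/|BC| = (0.8489,0.5286); ey = (-0.5286,0.8489)
P = B + -3.17·ex + 1.18·ey = (-3.8147,-1.5399)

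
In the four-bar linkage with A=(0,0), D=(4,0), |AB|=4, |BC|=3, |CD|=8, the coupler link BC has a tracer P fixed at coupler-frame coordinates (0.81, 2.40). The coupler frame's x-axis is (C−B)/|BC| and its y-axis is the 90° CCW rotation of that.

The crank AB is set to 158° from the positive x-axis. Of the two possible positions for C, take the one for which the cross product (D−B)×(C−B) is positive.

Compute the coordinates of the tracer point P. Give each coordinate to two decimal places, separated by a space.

A=(0,0), D=(4.00,0)
B = A + 4.00·(cos158°, sin158°) = (-3.7087, 1.4984)
|BD| = 7.8530
circle(B,3.00) ∩ circle(D,8.00): a=0.4247, h=2.9698
  candidates: C₊=(-2.7252,4.3326) cross=23.322; C₋=(-3.8585,-1.4978) cross=-23.322
  mode + wants cross > 0 → take C=(-2.7252,4.3326) (cross=23.322)
ex = (C−B)/|BC| = (0.3278,0.9447); ey = (-0.9447,0.3278)
P = B + 0.81·ex + 2.40·ey = (-5.7105,3.0505)

-5.71 3.05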